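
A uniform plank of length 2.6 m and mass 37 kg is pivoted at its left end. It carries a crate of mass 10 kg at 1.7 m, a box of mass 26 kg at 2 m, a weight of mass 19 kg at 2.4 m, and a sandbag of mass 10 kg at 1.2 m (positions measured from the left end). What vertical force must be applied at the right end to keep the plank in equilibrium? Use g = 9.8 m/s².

Take moments about the left end.
Beam weight: 37 × 9.8 = 362.6 N down at 1.3 m → arm 1.3 m, τ = 362.6 × 1.3 = 471.4 N·m clockwise.
Crate: 10 × 9.8 = 98 N down at 1.7 m → arm 1.7 m, τ = 98 × 1.7 = 166.6 N·m clockwise.
Box: 26 × 9.8 = 254.8 N down at 2 m → arm 2 m, τ = 254.8 × 2 = 509.6 N·m clockwise.
Weight: 19 × 9.8 = 186.2 N down at 2.4 m → arm 2.4 m, τ = 186.2 × 2.4 = 446.9 N·m clockwise.
Sandbag: 10 × 9.8 = 98 N down at 1.2 m → arm 1.2 m, τ = 98 × 1.2 = 117.6 N·m clockwise.
Net moment of the loads = 1712 N·m clockwise.
The upward force F acts at the right end, arm 2.6 m, giving F × 2.6 counterclockwise.
Στ = 0 ⇒ F × 2.6 = 1712 ⇒ F = 1712 / 2.6 = 658 N.

F ≈ 658 N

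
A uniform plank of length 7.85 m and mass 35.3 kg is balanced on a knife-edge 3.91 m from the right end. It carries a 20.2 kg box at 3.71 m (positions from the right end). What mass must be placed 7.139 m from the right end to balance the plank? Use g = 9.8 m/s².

m ≈ 1.09 kg

Take moments about the knife-edge (at 3.91 m from the right end).
Beam weight: 35.3 × 9.8 = 345.9 N down at 3.925 m → arm 0.015 m, τ = 345.9 × 0.015 = 5.188 N·m counterclockwise.
Box: 20.2 × 9.8 = 198 N down at 3.71 m → arm 0.2 m, τ = 198 × 0.2 = 39.6 N·m clockwise.
Net moment of known loads = 34.41 N·m clockwise.
An unknown mass m at 7.139 m has arm 3.229 m; its moment is m·g·3.229 counterclockwise.
Balancing moments: m × 9.8 × 3.229 = 34.41, giving m = 34.41 / (9.8 × 3.229) = 1.09 kg.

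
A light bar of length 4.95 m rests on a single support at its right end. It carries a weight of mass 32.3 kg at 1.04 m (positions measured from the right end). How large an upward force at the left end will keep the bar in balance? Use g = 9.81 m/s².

F ≈ 66.6 N

Choose the right end as the axis so the unknown pivot reaction has zero arm there.
Weight: 32.3 × 9.81 = 316.9 N down at 1.04 m → arm 1.04 m, τ = 316.9 × 1.04 = 329.6 N·m counterclockwise.
Net moment of the loads = 329.6 N·m counterclockwise.
The upward force F acts at the left end, arm 4.95 m, giving F × 4.95 clockwise.
Balancing moments: F × 4.95 = 329.6, giving F = 329.6 / 4.95 = 66.6 N.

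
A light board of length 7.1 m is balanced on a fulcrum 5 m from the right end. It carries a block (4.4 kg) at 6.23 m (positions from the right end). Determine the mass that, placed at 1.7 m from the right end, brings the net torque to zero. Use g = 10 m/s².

Taking torques about the fulcrum (at 5 m from the right end):
Block: 4.4 × 10 = 44 N down at 6.23 m → arm 1.23 m, τ = 44 × 1.23 = 54.12 N·m counterclockwise.
Net moment of known loads = 54.12 N·m counterclockwise.
An unknown mass m at 1.7 m has arm 3.3 m; its moment is m·g·3.3 clockwise.
Στ = 0 ⇒ m × 10 × 3.3 = 54.12 ⇒ m = 54.12 / (10 × 3.3) = 1.64 kg.

m ≈ 1.64 kg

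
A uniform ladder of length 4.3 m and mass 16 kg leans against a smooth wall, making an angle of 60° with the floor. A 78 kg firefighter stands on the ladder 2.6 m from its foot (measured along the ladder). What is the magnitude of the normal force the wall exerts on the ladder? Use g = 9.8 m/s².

About the foot of the ladder:
Ladder weight 16×9.8 = 156.8 N acts at 2.15 m along the ladder; its horizontal arm is 2.15·cos60° = 1.075 m → τ = 168.6 N·m clockwise.
Firefighter: 78×9.8 = 764.4 N at 2.6 m → arm 1.3 m → τ = 993.7 N·m clockwise.
Wall normal N acts horizontally at the top; its moment arm is the height L sinθ = 4.3·sin60° = 3.724 m, counterclockwise.
Setting net torque to zero: N × 3.724 = 1162 → N = 312 N.

N_wall ≈ 312 N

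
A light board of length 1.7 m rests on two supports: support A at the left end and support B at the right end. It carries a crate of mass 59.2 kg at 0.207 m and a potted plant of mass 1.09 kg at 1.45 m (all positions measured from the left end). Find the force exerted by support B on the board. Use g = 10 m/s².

Choose support A as the axis so its reaction then has zero moment arm.
Crate: 59.2 × 10 = 592 N down at 0.207 m → arm 0.207 m, τ = 592 × 0.207 = 122.5 N·m clockwise.
Potted plant: 1.09 × 10 = 10.9 N down at 1.45 m → arm 1.45 m, τ = 10.9 × 1.45 = 15.8 N·m clockwise.
Net load moment about support A = 138.3 N·m clockwise.
Reaction R at support B is upward at 1.7 m, arm 1.7 m → moment R × 1.7 counterclockwise.
Setting net torque to zero: R × 1.7 = 138.3 → R = 81.4 N.

R_B ≈ 81.4 N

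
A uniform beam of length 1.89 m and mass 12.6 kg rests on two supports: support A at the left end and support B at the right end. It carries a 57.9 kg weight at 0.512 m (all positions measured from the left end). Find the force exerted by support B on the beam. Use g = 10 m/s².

R_B ≈ 220 N

About support A:
Beam weight: 12.6 × 10 = 126 N down at 0.945 m → arm 0.945 m, τ = 126 × 0.945 = 119.1 N·m clockwise.
Weight: 57.9 × 10 = 579 N down at 0.512 m → arm 0.512 m, τ = 579 × 0.512 = 296.4 N·m clockwise.
Net load moment about support A = 415.5 N·m clockwise.
Reaction R at support B is upward at 1.89 m, arm 1.89 m → moment R × 1.89 counterclockwise.
Στ = 0 ⇒ R × 1.89 = 415.5 ⇒ R = 220 N.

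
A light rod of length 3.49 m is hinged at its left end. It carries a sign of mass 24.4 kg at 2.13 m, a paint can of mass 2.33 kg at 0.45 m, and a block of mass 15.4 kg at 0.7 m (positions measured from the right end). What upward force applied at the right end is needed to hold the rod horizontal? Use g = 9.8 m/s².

Taking torques about the left end:
Sign: 24.4 × 9.8 = 239.1 N down at 2.13 m → arm 1.36 m, τ = 239.1 × 1.36 = 325.2 N·m clockwise.
Paint can: 2.33 × 9.8 = 22.83 N down at 0.45 m → arm 3.04 m, τ = 22.83 × 3.04 = 69.4 N·m clockwise.
Block: 15.4 × 9.8 = 150.9 N down at 0.7 m → arm 2.79 m, τ = 150.9 × 2.79 = 421 N·m clockwise.
Net moment of the loads = 815.6 N·m clockwise.
The upward force F acts at the right end, arm 3.49 m, giving F × 3.49 counterclockwise.
Setting net torque to zero: F × 3.49 = 815.6 → F = 815.6 / 3.49 = 234 N.

F ≈ 234 N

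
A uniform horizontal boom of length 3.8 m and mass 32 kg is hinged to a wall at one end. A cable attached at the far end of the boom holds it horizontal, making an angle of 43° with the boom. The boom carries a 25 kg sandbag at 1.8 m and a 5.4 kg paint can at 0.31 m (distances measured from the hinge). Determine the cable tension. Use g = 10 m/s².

T ≈ 415 N

Choose the hinge as the axis so the unknown hinge reaction has zero arm there.
Beam weight: 32 × 10 = 320 N down at 1.9 m → arm 1.9 m, τ = 320 × 1.9 = 608 N·m clockwise.
Sandbag: 25 × 10 = 250 N down at 1.8 m → arm 1.8 m, τ = 250 × 1.8 = 450 N·m clockwise.
Paint can: 5.4 × 10 = 54 N down at 0.31 m → arm 0.31 m, τ = 54 × 0.31 = 16.74 N·m clockwise.
Total clockwise load moment = 1075 N·m.
The cable tension T acts at 3.8 m; only its component perpendicular to the boom, T sinθ, produces torque. sin 43° = 0.682.
Setting net torque to zero: T × 3.8 × 0.682 = 1075 → T = 1075 / 2.592 = 415 N.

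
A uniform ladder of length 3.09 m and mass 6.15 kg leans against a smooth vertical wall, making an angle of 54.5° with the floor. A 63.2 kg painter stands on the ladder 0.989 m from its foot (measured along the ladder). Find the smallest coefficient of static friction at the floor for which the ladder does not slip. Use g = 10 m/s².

Taking torques about the foot of the ladder:
Ladder weight 6.15×10 = 61.5 N acts at 1.545 m along the ladder; its horizontal arm is 1.545·cos54.5° = 0.8972 m → τ = 55.18 N·m clockwise.
Painter: 63.2×10 = 632 N at 0.989 m → arm 0.5743 m → τ = 363 N·m clockwise.
Wall normal N acts horizontally at the top; its moment arm is the height L sinθ = 3.09·sin54.5° = 2.516 m, counterclockwise.
Balancing moments: N × 2.516 = 418.2, giving N = 166.2 N.
ΣFx = 0 ⇒ f = N_wall = 166.2 N. ΣFy = 0 ⇒ N_floor = 693.5 N.
μ_min = f / N_floor = 166.2 / 693.5 = 0.24.

μ_min ≈ 0.24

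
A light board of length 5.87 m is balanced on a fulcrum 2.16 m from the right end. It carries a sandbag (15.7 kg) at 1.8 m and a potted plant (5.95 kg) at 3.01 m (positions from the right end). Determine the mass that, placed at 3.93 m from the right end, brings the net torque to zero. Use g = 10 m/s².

m ≈ 0.336 kg

Sum moments about the fulcrum (at 2.16 m from the right end) (the support reaction has zero arm there).
Sandbag: 15.7 × 10 = 157 N down at 1.8 m → arm 0.36 m, τ = 157 × 0.36 = 56.52 N·m clockwise.
Potted plant: 5.95 × 10 = 59.5 N down at 3.01 m → arm 0.85 m, τ = 59.5 × 0.85 = 50.57 N·m counterclockwise.
Net moment of known loads = 5.95 N·m clockwise.
An unknown mass m at 3.93 m has arm 1.77 m; its moment is m·g·1.77 counterclockwise.
Στ = 0 ⇒ m × 10 × 1.77 = 5.95 ⇒ m = 5.95 / (10 × 1.77) = 0.336 kg.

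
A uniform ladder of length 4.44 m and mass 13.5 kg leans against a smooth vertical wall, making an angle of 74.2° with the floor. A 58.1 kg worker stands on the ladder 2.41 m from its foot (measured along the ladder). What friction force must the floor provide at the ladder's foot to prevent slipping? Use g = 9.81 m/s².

Choose the foot of the ladder as the axis so the floor normal and friction both act there and drop out.
Ladder weight 13.5×9.81 = 132.4 N acts at 2.22 m along the ladder; its horizontal arm is 2.22·cos74.2° = 0.6045 m → τ = 80.04 N·m clockwise.
Worker: 58.1×9.81 = 570 N at 2.41 m → arm 0.6562 m → τ = 374 N·m clockwise.
Wall normal N acts horizontally at the top; its moment arm is the height L sinθ = 4.44·sin74.2° = 4.272 m, counterclockwise.
For rotational equilibrium, N × 4.272 = 454, so N = 106 N.
ΣFx = 0: friction at the foot balances the wall's push, so f = N_wall = 106 N.

f ≈ 106 N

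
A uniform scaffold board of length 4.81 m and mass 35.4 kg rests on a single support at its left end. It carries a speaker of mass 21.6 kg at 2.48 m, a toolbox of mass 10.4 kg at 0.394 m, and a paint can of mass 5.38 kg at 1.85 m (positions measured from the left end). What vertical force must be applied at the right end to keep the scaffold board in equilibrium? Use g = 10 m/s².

F ≈ 318 N

Choose the left end as the axis so the unknown pivot reaction has zero arm there.
Beam weight: 35.4 × 10 = 354 N down at 2.405 m → arm 2.405 m, τ = 354 × 2.405 = 851.4 N·m clockwise.
Speaker: 21.6 × 10 = 216 N down at 2.48 m → arm 2.48 m, τ = 216 × 2.48 = 535.7 N·m clockwise.
Toolbox: 10.4 × 10 = 104 N down at 0.394 m → arm 0.394 m, τ = 104 × 0.394 = 40.98 N·m clockwise.
Paint can: 5.38 × 10 = 53.8 N down at 1.85 m → arm 1.85 m, τ = 53.8 × 1.85 = 99.53 N·m clockwise.
Net moment of the loads = 1528 N·m clockwise.
The upward force F acts at the right end, arm 4.81 m, giving F × 4.81 counterclockwise.
Balancing moments: F × 4.81 = 1528, giving F = 1528 / 4.81 = 318 N.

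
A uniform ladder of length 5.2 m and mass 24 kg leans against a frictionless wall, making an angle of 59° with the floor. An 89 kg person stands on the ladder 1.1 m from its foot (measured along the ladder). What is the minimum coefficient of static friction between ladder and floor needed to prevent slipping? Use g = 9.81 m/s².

μ_min ≈ 0.164

Taking torques about the foot of the ladder:
Ladder weight 24×9.81 = 235.4 N acts at 2.6 m along the ladder; its horizontal arm is 2.6·cos59° = 1.339 m → τ = 315.2 N·m clockwise.
Person: 89×9.81 = 873.1 N at 1.1 m → arm 0.5665 m → τ = 494.6 N·m clockwise.
Wall normal N acts horizontally at the top; its moment arm is the height L sinθ = 5.2·sin59° = 4.457 m, counterclockwise.
Balancing moments: N × 4.457 = 809.8, giving N = 181.7 N.
ΣFx = 0 ⇒ f = N_wall = 181.7 N. ΣFy = 0 ⇒ N_floor = 1108 N.
μ_min = f / N_floor = 181.7 / 1108 = 0.164.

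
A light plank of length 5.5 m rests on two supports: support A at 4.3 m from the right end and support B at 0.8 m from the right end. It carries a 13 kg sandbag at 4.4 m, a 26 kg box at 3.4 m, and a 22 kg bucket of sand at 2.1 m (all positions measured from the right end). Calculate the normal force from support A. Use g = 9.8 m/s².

Sum moments about support B (its reaction then has zero moment arm).
Sandbag: 13 × 9.8 = 127.4 N down at 4.4 m → arm 3.6 m, τ = 127.4 × 3.6 = 458.6 N·m counterclockwise.
Box: 26 × 9.8 = 254.8 N down at 3.4 m → arm 2.6 m, τ = 254.8 × 2.6 = 662.5 N·m counterclockwise.
Bucket of sand: 22 × 9.8 = 215.6 N down at 2.1 m → arm 1.3 m, τ = 215.6 × 1.3 = 280.3 N·m counterclockwise.
Net load moment about support B = 1401 N·m counterclockwise.
Reaction R at support A is upward at 4.3 m, arm 3.5 m → moment R × 3.5 clockwise.
For rotational equilibrium, R × 3.5 = 1401, so R = 400 N.

R_A ≈ 400 N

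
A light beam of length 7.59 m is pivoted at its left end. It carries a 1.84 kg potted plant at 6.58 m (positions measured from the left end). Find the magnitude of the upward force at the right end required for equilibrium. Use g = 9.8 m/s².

F ≈ 15.6 N

Take moments about the left end.
Potted plant: 1.84 × 9.8 = 18.03 N down at 6.58 m → arm 6.58 m, τ = 18.03 × 6.58 = 118.6 N·m clockwise.
Net moment of the loads = 118.6 N·m clockwise.
The upward force F acts at the right end, arm 7.59 m, giving F × 7.59 counterclockwise.
Balancing moments: F × 7.59 = 118.6, giving F = 118.6 / 7.59 = 15.6 N.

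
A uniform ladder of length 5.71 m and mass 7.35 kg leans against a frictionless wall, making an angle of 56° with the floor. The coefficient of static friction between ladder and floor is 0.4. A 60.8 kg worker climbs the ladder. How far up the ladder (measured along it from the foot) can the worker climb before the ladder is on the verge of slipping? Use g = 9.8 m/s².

d ≈ 3.45 m

About the foot of the ladder:
Ladder weight 7.35×9.8 = 72.03 N acts at 2.855 m along the ladder; its horizontal arm is 2.855·cos56° = 1.596 m → τ = 115 N·m clockwise.
Worker weight 60.8×9.8 = 595.8 N at distance d → arm d·cos56° → τ = 595.8·d·0.5592 clockwise.
Wall normal N at the top has arm L sinθ = 4.734 m counterclockwise, so Στ = 0 gives N·4.734 = 115 + 333.2·d.
ΣFy = 0 ⇒ N_floor = 667.8 N, so the maximum friction is μ_s·N_floor = 0.4×667.8 = 267.1 N. ΣFx = 0 ⇒ N_wall = f, so at the slipping point N = 267.1 N.
Substituting: 267.1×4.734 = 115 + 333.2·d ⇒ d = (1264 − 115) / 333.2 = 3.45 m.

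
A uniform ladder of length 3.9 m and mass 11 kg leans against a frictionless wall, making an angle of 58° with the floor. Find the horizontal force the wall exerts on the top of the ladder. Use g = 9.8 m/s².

About the foot of the ladder:
Ladder weight 11×9.8 = 107.8 N acts at 1.95 m along the ladder; its horizontal arm is 1.95·cos58° = 1.033 m → τ = 111.4 N·m clockwise.
Wall normal N acts horizontally at the top; its moment arm is the height L sinθ = 3.9·sin58° = 3.307 m, counterclockwise.
Balancing moments: N × 3.307 = 111.4, giving N = 33.7 N.

N_wall ≈ 33.7 N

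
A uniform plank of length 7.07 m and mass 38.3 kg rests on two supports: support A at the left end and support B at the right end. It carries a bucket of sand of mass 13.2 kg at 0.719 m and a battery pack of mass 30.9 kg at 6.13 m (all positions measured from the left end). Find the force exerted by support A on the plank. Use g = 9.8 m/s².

Take moments about support B.
Beam weight: 38.3 × 9.8 = 375.3 N down at 3.535 m → arm 3.535 m, τ = 375.3 × 3.535 = 1327 N·m counterclockwise.
Bucket of sand: 13.2 × 9.8 = 129.4 N down at 0.719 m → arm 6.351 m, τ = 129.4 × 6.351 = 821.8 N·m counterclockwise.
Battery pack: 30.9 × 9.8 = 302.8 N down at 6.13 m → arm 0.94 m, τ = 302.8 × 0.94 = 284.6 N·m counterclockwise.
Net load moment about support B = 2433 N·m counterclockwise.
Reaction R at support A is upward at 0 m, arm 7.07 m → moment R × 7.07 clockwise.
For rotational equilibrium, R × 7.07 = 2433, so R = 344 N.

R_A ≈ 344 N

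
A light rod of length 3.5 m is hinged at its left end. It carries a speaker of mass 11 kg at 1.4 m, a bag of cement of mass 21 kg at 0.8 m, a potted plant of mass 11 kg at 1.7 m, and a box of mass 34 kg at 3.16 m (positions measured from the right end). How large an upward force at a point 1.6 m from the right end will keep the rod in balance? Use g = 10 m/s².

Take moments about the left end.
Speaker: 11 × 10 = 110 N down at 1.4 m → arm 2.1 m, τ = 110 × 2.1 = 231 N·m clockwise.
Bag of cement: 21 × 10 = 210 N down at 0.8 m → arm 2.7 m, τ = 210 × 2.7 = 567 N·m clockwise.
Potted plant: 11 × 10 = 110 N down at 1.7 m → arm 1.8 m, τ = 110 × 1.8 = 198 N·m clockwise.
Box: 34 × 10 = 340 N down at 3.16 m → arm 0.34 m, τ = 340 × 0.34 = 115.6 N·m clockwise.
Net moment of the loads = 1112 N·m clockwise.
The upward force F acts at a point 1.6 m from the right end, arm 1.9 m, giving F × 1.9 counterclockwise.
Setting net torque to zero: F × 1.9 = 1112 → F = 1112 / 1.9 = 585 N.

F ≈ 585 N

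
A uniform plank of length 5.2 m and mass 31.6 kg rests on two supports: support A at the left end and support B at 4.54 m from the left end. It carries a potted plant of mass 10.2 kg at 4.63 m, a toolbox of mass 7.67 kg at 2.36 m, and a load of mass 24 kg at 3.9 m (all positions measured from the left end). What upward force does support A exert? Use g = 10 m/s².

Sum moments about support B (its reaction then has zero moment arm).
Beam weight: 31.6 × 10 = 316 N down at 2.6 m → arm 1.94 m, τ = 316 × 1.94 = 613 N·m counterclockwise.
Potted plant: 10.2 × 10 = 102 N down at 4.63 m → arm 0.09 m, τ = 102 × 0.09 = 9.18 N·m clockwise.
Toolbox: 7.67 × 10 = 76.7 N down at 2.36 m → arm 2.18 m, τ = 76.7 × 2.18 = 167.2 N·m counterclockwise.
Load: 24 × 10 = 240 N down at 3.9 m → arm 0.64 m, τ = 240 × 0.64 = 153.6 N·m counterclockwise.
Net load moment about support B = 924.6 N·m counterclockwise.
Reaction R at support A is upward at 0 m, arm 4.54 m → moment R × 4.54 clockwise.
Στ = 0 ⇒ R × 4.54 = 924.6 ⇒ R = 204 N.

R_A ≈ 204 N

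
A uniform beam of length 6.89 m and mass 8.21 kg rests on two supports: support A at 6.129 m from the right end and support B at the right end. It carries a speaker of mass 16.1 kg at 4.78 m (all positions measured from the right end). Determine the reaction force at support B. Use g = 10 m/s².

Taking torques about support A:
Beam weight: 8.21 × 10 = 82.1 N down at 3.445 m → arm 2.684 m, τ = 82.1 × 2.684 = 220.4 N·m clockwise.
Speaker: 16.1 × 10 = 161 N down at 4.78 m → arm 1.349 m, τ = 161 × 1.349 = 217.2 N·m clockwise.
Net load moment about support A = 437.6 N·m clockwise.
Reaction R at support B is upward at 0 m, arm 6.129 m → moment R × 6.129 counterclockwise.
Balancing moments: R × 6.129 = 437.6, giving R = 71.4 N.

R_B ≈ 71.4 N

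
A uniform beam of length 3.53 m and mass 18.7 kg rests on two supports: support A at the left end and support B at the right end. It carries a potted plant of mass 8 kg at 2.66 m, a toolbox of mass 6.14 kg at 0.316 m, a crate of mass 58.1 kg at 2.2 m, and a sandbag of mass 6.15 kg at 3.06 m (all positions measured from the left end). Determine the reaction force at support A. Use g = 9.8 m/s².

R_A ≈ 388 N

Take moments about support B.
Beam weight: 18.7 × 9.8 = 183.3 N down at 1.765 m → arm 1.765 m, τ = 183.3 × 1.765 = 323.5 N·m counterclockwise.
Potted plant: 8 × 9.8 = 78.4 N down at 2.66 m → arm 0.87 m, τ = 78.4 × 0.87 = 68.21 N·m counterclockwise.
Toolbox: 6.14 × 9.8 = 60.17 N down at 0.316 m → arm 3.214 m, τ = 60.17 × 3.214 = 193.4 N·m counterclockwise.
Crate: 58.1 × 9.8 = 569.4 N down at 2.2 m → arm 1.33 m, τ = 569.4 × 1.33 = 757.3 N·m counterclockwise.
Sandbag: 6.15 × 9.8 = 60.27 N down at 3.06 m → arm 0.47 m, τ = 60.27 × 0.47 = 28.33 N·m counterclockwise.
Net load moment about support B = 1371 N·m counterclockwise.
Reaction R at support A is upward at 0 m, arm 3.53 m → moment R × 3.53 clockwise.
Στ = 0 ⇒ R × 3.53 = 1371 ⇒ R = 388 N.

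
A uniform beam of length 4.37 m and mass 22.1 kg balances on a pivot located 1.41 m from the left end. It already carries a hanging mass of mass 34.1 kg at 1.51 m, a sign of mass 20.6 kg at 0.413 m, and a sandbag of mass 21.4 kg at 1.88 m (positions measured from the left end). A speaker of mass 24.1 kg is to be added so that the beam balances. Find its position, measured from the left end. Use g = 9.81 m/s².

x ≈ 0.993 m from the left end

About the pivot (at 1.41 m from the left end):
Beam weight: 22.1 × 9.81 = 216.8 N down at 2.185 m → arm 0.775 m, τ = 216.8 × 0.775 = 168 N·m clockwise.
Hanging mass: 34.1 × 9.81 = 334.5 N down at 1.51 m → arm 0.1 m, τ = 334.5 × 0.1 = 33.45 N·m clockwise.
Sign: 20.6 × 9.81 = 202.1 N down at 0.413 m → arm 0.997 m, τ = 202.1 × 0.997 = 201.5 N·m counterclockwise.
Sandbag: 21.4 × 9.81 = 209.9 N down at 1.88 m → arm 0.47 m, τ = 209.9 × 0.47 = 98.65 N·m clockwise.
Net moment of existing loads = 98.6 N·m clockwise.
The speaker weighs 24.1 × 9.81 = 236.4 N and must supply an equal counterclockwise moment, so its lever arm about the pivot is 98.6 / 236.4 = 0.417 m.
That puts it at 1.41 − 0.417 = 0.993 m from the left end.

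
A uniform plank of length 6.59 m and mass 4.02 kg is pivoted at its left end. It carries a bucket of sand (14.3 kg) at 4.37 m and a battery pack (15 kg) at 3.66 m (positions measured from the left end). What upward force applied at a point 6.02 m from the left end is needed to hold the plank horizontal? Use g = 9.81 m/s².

Taking torques about the left end:
Beam weight: 4.02 × 9.81 = 39.44 N down at 3.295 m → arm 3.295 m, τ = 39.44 × 3.295 = 130 N·m clockwise.
Bucket of sand: 14.3 × 9.81 = 140.3 N down at 4.37 m → arm 4.37 m, τ = 140.3 × 4.37 = 613.1 N·m clockwise.
Battery pack: 15 × 9.81 = 147.2 N down at 3.66 m → arm 3.66 m, τ = 147.2 × 3.66 = 538.8 N·m clockwise.
Net moment of the loads = 1282 N·m clockwise.
The upward force F acts at a point 6.02 m from the left end, arm 6.02 m, giving F × 6.02 counterclockwise.
Στ = 0 ⇒ F × 6.02 = 1282 ⇒ F = 1282 / 6.02 = 213 N.

F ≈ 213 N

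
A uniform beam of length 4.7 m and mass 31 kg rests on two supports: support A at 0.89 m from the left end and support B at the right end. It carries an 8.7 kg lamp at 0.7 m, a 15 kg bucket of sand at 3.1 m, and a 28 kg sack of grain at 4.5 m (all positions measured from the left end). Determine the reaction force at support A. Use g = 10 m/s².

Taking torques about support B:
Beam weight: 31 × 10 = 310 N down at 2.35 m → arm 2.35 m, τ = 310 × 2.35 = 728.5 N·m counterclockwise.
Lamp: 8.7 × 10 = 87 N down at 0.7 m → arm 4 m, τ = 87 × 4 = 348 N·m counterclockwise.
Bucket of sand: 15 × 10 = 150 N down at 3.1 m → arm 1.6 m, τ = 150 × 1.6 = 240 N·m counterclockwise.
Sack of grain: 28 × 10 = 280 N down at 4.5 m → arm 0.2 m, τ = 280 × 0.2 = 56 N·m counterclockwise.
Net load moment about support B = 1372 N·m counterclockwise.
Reaction R at support A is upward at 0.89 m, arm 3.81 m → moment R × 3.81 clockwise.
Setting net torque to zero: R × 3.81 = 1372 → R = 360 N.

R_A ≈ 360 N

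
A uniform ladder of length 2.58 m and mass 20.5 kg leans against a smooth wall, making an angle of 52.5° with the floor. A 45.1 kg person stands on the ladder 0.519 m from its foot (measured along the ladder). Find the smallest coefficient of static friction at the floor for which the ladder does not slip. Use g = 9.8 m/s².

μ_min ≈ 0.226

Choose the foot of the ladder as the axis so the floor normal and friction both act there and drop out.
Ladder weight 20.5×9.8 = 200.9 N acts at 1.29 m along the ladder; its horizontal arm is 1.29·cos52.5° = 0.7853 m → τ = 157.8 N·m clockwise.
Person: 45.1×9.8 = 442 N at 0.519 m → arm 0.3159 m → τ = 139.6 N·m clockwise.
Wall normal N acts horizontally at the top; its moment arm is the height L sinθ = 2.58·sin52.5° = 2.047 m, counterclockwise.
Setting net torque to zero: N × 2.047 = 297.4 → N = 145.3 N.
ΣFx = 0 ⇒ f = N_wall = 145.3 N. ΣFy = 0 ⇒ N_floor = 642.9 N.
μ_min = f / N_floor = 145.3 / 642.9 = 0.226.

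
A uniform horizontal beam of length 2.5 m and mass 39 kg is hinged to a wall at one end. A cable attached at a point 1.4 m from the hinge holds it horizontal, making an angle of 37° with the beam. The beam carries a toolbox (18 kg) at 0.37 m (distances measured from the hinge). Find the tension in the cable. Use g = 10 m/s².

Take moments about the hinge.
Beam weight: 39 × 10 = 390 N down at 1.25 m → arm 1.25 m, τ = 390 × 1.25 = 487.5 N·m clockwise.
Toolbox: 18 × 10 = 180 N down at 0.37 m → arm 0.37 m, τ = 180 × 0.37 = 66.6 N·m clockwise.
Total clockwise load moment = 554.1 N·m.
The cable tension T acts at 1.4 m; only its component perpendicular to the beam, T sinθ, produces torque. sin 37° = 0.6018.
Balancing moments: T × 1.4 × 0.6018 = 554.1, giving T = 554.1 / 0.8425 = 658 N.

T ≈ 658 N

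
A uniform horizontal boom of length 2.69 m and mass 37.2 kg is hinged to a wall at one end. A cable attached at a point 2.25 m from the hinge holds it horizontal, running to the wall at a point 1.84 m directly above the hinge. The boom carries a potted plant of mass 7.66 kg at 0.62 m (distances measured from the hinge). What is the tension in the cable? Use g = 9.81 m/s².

Take moments about the hinge.
Beam weight: 37.2 × 9.81 = 364.9 N down at 1.345 m → arm 1.345 m, τ = 364.9 × 1.345 = 490.8 N·m clockwise.
Potted plant: 7.66 × 9.81 = 75.14 N down at 0.62 m → arm 0.62 m, τ = 75.14 × 0.62 = 46.59 N·m clockwise.
Total clockwise load moment = 537.4 N·m.
The cable tension T acts at 2.25 m; only its component perpendicular to the boom, T sinθ, produces torque. sinθ = h/√(h²+d²) = 1.84/√(1.84²+2.25²) = 0.6331.
For rotational equilibrium, T × 2.25 × 0.6331 = 537.4, so T = 537.4 / 1.424 = 377 N.

T ≈ 377 N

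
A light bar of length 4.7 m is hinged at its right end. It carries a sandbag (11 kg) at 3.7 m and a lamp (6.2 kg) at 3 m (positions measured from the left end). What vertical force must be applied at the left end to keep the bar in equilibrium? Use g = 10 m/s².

F ≈ 45.8 N

About the right end:
Sandbag: 11 × 10 = 110 N down at 3.7 m → arm 1 m, τ = 110 × 1 = 110 N·m counterclockwise.
Lamp: 6.2 × 10 = 62 N down at 3 m → arm 1.7 m, τ = 62 × 1.7 = 105.4 N·m counterclockwise.
Net moment of the loads = 215.4 N·m counterclockwise.
The upward force F acts at the left end, arm 4.7 m, giving F × 4.7 clockwise.
For rotational equilibrium, F × 4.7 = 215.4, so F = 215.4 / 4.7 = 45.8 N.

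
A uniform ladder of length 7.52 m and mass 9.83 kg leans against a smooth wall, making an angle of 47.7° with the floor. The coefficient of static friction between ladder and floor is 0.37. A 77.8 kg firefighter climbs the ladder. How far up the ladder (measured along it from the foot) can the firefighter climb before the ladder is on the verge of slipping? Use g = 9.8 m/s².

About the foot of the ladder:
Ladder weight 9.83×9.8 = 96.33 N acts at 3.76 m along the ladder; its horizontal arm is 3.76·cos47.7° = 2.531 m → τ = 243.8 N·m clockwise.
Firefighter weight 77.8×9.8 = 762.4 N at distance d → arm d·cos47.7° → τ = 762.4·d·0.673 clockwise.
Wall normal N at the top has arm L sinθ = 5.562 m counterclockwise, so Στ = 0 gives N·5.562 = 243.8 + 513.1·d.
ΣFy = 0 ⇒ N_floor = 858.7 N, so the maximum friction is μ_s·N_floor = 0.37×858.7 = 317.7 N. ΣFx = 0 ⇒ N_wall = f, so at the slipping point N = 317.7 N.
Substituting: 317.7×5.562 = 243.8 + 513.1·d ⇒ d = (1767 − 243.8) / 513.1 = 2.97 m.

d ≈ 2.97 m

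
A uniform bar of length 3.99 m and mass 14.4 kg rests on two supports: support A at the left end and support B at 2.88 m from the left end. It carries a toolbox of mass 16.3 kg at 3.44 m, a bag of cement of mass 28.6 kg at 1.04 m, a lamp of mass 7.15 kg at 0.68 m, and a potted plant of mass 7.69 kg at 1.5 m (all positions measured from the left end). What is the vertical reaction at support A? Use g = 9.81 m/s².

Take moments about support B.
Beam weight: 14.4 × 9.81 = 141.3 N down at 1.995 m → arm 0.885 m, τ = 141.3 × 0.885 = 125.1 N·m counterclockwise.
Toolbox: 16.3 × 9.81 = 159.9 N down at 3.44 m → arm 0.56 m, τ = 159.9 × 0.56 = 89.54 N·m clockwise.
Bag of cement: 28.6 × 9.81 = 280.6 N down at 1.04 m → arm 1.84 m, τ = 280.6 × 1.84 = 516.3 N·m counterclockwise.
Lamp: 7.15 × 9.81 = 70.14 N down at 0.68 m → arm 2.2 m, τ = 70.14 × 2.2 = 154.3 N·m counterclockwise.
Potted plant: 7.69 × 9.81 = 75.44 N down at 1.5 m → arm 1.38 m, τ = 75.44 × 1.38 = 104.1 N·m counterclockwise.
Net load moment about support B = 810.3 N·m counterclockwise.
Reaction R at support A is upward at 0 m, arm 2.88 m → moment R × 2.88 clockwise.
Setting net torque to zero: R × 2.88 = 810.3 → R = 281 N.

R_A ≈ 281 N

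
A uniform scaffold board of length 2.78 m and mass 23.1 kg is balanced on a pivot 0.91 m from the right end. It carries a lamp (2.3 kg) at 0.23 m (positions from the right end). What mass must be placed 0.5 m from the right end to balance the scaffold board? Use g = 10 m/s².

m ≈ 23.2 kg

Taking torques about the pivot (at 0.91 m from the right end):
Beam weight: 23.1 × 10 = 231 N down at 1.39 m → arm 0.48 m, τ = 231 × 0.48 = 110.9 N·m counterclockwise.
Lamp: 2.3 × 10 = 23 N down at 0.23 m → arm 0.68 m, τ = 23 × 0.68 = 15.64 N·m clockwise.
Net moment of known loads = 95.26 N·m counterclockwise.
An unknown mass m at 0.5 m has arm 0.41 m; its moment is m·g·0.41 clockwise.
For rotational equilibrium, m × 10 × 0.41 = 95.26, so m = 95.26 / (10 × 0.41) = 23.2 kg.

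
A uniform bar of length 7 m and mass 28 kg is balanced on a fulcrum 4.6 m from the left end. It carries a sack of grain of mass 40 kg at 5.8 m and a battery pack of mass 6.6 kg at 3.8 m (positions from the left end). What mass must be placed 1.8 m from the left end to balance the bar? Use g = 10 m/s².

Take moments about the fulcrum (at 4.6 m from the left end).
Beam weight: 28 × 10 = 280 N down at 3.5 m → arm 1.1 m, τ = 280 × 1.1 = 308 N·m counterclockwise.
Sack of grain: 40 × 10 = 400 N down at 5.8 m → arm 1.2 m, τ = 400 × 1.2 = 480 N·m clockwise.
Battery pack: 6.6 × 10 = 66 N down at 3.8 m → arm 0.8 m, τ = 66 × 0.8 = 52.8 N·m counterclockwise.
Net moment of known loads = 119.2 N·m clockwise.
An unknown mass m at 1.8 m has arm 2.8 m; its moment is m·g·2.8 counterclockwise.
For rotational equilibrium, m × 10 × 2.8 = 119.2, so m = 119.2 / (10 × 2.8) = 4.26 kg.

m ≈ 4.26 kg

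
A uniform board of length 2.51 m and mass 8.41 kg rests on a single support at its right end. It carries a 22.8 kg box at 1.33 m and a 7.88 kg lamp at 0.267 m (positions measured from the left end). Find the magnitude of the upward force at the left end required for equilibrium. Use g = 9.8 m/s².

F ≈ 215 N

Choose the right end as the axis so the unknown pivot reaction has zero arm there.
Beam weight: 8.41 × 9.8 = 82.42 N down at 1.255 m → arm 1.255 m, τ = 82.42 × 1.255 = 103.4 N·m counterclockwise.
Box: 22.8 × 9.8 = 223.4 N down at 1.33 m → arm 1.18 m, τ = 223.4 × 1.18 = 263.6 N·m counterclockwise.
Lamp: 7.88 × 9.8 = 77.22 N down at 0.267 m → arm 2.243 m, τ = 77.22 × 2.243 = 173.2 N·m counterclockwise.
Net moment of the loads = 540.2 N·m counterclockwise.
The upward force F acts at the left end, arm 2.51 m, giving F × 2.51 clockwise.
Στ = 0 ⇒ F × 2.51 = 540.2 ⇒ F = 540.2 / 2.51 = 215 N.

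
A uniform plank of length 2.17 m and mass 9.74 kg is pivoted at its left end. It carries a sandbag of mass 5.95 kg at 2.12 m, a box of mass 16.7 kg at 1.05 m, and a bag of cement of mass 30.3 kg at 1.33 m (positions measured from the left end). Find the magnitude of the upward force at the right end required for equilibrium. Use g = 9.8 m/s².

Choose the left end as the axis so the unknown pivot reaction has zero arm there.
Beam weight: 9.74 × 9.8 = 95.45 N down at 1.085 m → arm 1.085 m, τ = 95.45 × 1.085 = 103.6 N·m clockwise.
Sandbag: 5.95 × 9.8 = 58.31 N down at 2.12 m → arm 2.12 m, τ = 58.31 × 2.12 = 123.6 N·m clockwise.
Box: 16.7 × 9.8 = 163.7 N down at 1.05 m → arm 1.05 m, τ = 163.7 × 1.05 = 171.9 N·m clockwise.
Bag of cement: 30.3 × 9.8 = 296.9 N down at 1.33 m → arm 1.33 m, τ = 296.9 × 1.33 = 394.9 N·m clockwise.
Net moment of the loads = 794 N·m clockwise.
The upward force F acts at the right end, arm 2.17 m, giving F × 2.17 counterclockwise.
Στ = 0 ⇒ F × 2.17 = 794 ⇒ F = 794 / 2.17 = 366 N.

F ≈ 366 N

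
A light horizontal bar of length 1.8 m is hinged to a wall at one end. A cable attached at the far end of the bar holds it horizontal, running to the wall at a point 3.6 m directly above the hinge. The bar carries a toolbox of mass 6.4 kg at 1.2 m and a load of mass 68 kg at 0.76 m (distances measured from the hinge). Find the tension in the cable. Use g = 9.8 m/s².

Take moments about the hinge.
Toolbox: 6.4 × 9.8 = 62.72 N down at 1.2 m → arm 1.2 m, τ = 62.72 × 1.2 = 75.26 N·m clockwise.
Load: 68 × 9.8 = 666.4 N down at 0.76 m → arm 0.76 m, τ = 666.4 × 0.76 = 506.5 N·m clockwise.
Total clockwise load moment = 581.8 N·m.
The cable tension T acts at 1.8 m; only its component perpendicular to the bar, T sinθ, produces torque. sinθ = h/√(h²+d²) = 3.6/√(3.6²+1.8²) = 0.8944.
Balancing moments: T × 1.8 × 0.8944 = 581.8, giving T = 581.8 / 1.61 = 361 N.

T ≈ 361 N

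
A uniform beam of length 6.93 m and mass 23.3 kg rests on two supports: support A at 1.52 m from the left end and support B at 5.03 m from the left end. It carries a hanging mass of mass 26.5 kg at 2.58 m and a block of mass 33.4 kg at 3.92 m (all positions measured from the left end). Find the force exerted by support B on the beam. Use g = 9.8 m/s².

R_B ≈ 429 N

Sum moments about support A (its reaction then has zero moment arm).
Beam weight: 23.3 × 9.8 = 228.3 N down at 3.465 m → arm 1.945 m, τ = 228.3 × 1.945 = 444 N·m clockwise.
Hanging mass: 26.5 × 9.8 = 259.7 N down at 2.58 m → arm 1.06 m, τ = 259.7 × 1.06 = 275.3 N·m clockwise.
Block: 33.4 × 9.8 = 327.3 N down at 3.92 m → arm 2.4 m, τ = 327.3 × 2.4 = 785.5 N·m clockwise.
Net load moment about support A = 1505 N·m clockwise.
Reaction R at support B is upward at 5.03 m, arm 3.51 m → moment R × 3.51 counterclockwise.
Setting net torque to zero: R × 3.51 = 1505 → R = 429 N.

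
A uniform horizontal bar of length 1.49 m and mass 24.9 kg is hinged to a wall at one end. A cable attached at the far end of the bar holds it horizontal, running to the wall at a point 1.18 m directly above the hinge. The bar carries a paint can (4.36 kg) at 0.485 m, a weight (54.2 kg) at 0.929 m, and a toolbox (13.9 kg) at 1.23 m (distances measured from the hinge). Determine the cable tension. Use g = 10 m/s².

T ≈ 953 N

About the hinge:
Beam weight: 24.9 × 10 = 249 N down at 0.745 m → arm 0.745 m, τ = 249 × 0.745 = 185.5 N·m clockwise.
Paint can: 4.36 × 10 = 43.6 N down at 0.485 m → arm 0.485 m, τ = 43.6 × 0.485 = 21.15 N·m clockwise.
Weight: 54.2 × 10 = 542 N down at 0.929 m → arm 0.929 m, τ = 542 × 0.929 = 503.5 N·m clockwise.
Toolbox: 13.9 × 10 = 139 N down at 1.23 m → arm 1.23 m, τ = 139 × 1.23 = 171 N·m clockwise.
Total clockwise load moment = 881.1 N·m.
The cable tension T acts at 1.49 m; only its component perpendicular to the bar, T sinθ, produces torque. sinθ = h/√(h²+d²) = 1.18/√(1.18²+1.49²) = 0.6208.
Στ = 0 ⇒ T × 1.49 × 0.6208 = 881.1 ⇒ T = 881.1 / 0.925 = 953 N.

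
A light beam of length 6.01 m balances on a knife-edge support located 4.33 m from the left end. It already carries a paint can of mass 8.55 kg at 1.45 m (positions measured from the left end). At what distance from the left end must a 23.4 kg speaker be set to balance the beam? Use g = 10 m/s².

Taking torques about the knife-edge support (at 4.33 m from the left end):
Paint can: 8.55 × 10 = 85.5 N down at 1.45 m → arm 2.88 m, τ = 85.5 × 2.88 = 246.2 N·m counterclockwise.
Net moment of existing loads = 246.2 N·m counterclockwise.
The speaker weighs 23.4 × 10 = 234 N and must supply an equal clockwise moment, so its lever arm about the knife-edge support is 246.2 / 234 = 1.05 m.
That puts it at 4.33 + 1.05 = 5.38 m from the left end.

x ≈ 5.38 m from the left end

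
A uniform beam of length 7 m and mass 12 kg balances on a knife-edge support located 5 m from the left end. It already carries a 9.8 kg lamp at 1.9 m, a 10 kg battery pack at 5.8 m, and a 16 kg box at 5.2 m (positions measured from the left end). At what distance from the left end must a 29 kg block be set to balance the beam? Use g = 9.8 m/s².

Sum moments about the knife-edge support (at 5 m from the left end) (the support reaction has zero arm there).
Beam weight: 12 × 9.8 = 117.6 N down at 3.5 m → arm 1.5 m, τ = 117.6 × 1.5 = 176.4 N·m counterclockwise.
Lamp: 9.8 × 9.8 = 96.04 N down at 1.9 m → arm 3.1 m, τ = 96.04 × 3.1 = 297.7 N·m counterclockwise.
Battery pack: 10 × 9.8 = 98 N down at 5.8 m → arm 0.8 m, τ = 98 × 0.8 = 78.4 N·m clockwise.
Box: 16 × 9.8 = 156.8 N down at 5.2 m → arm 0.2 m, τ = 156.8 × 0.2 = 31.36 N·m clockwise.
Net moment of existing loads = 364.3 N·m counterclockwise.
The block weighs 29 × 9.8 = 284.2 N and must supply an equal clockwise moment, so its lever arm about the knife-edge support is 364.3 / 284.2 = 1.28 m.
That puts it at 5 + 1.28 = 6.28 m from the left end.

x ≈ 6.28 m from the left end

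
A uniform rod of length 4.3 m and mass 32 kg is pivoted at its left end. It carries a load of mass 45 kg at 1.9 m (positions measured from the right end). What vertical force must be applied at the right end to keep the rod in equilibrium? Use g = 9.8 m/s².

F ≈ 403 N

Sum moments about the left end (the unknown pivot reaction has zero arm there).
Beam weight: 32 × 9.8 = 313.6 N down at 2.15 m → arm 2.15 m, τ = 313.6 × 2.15 = 674.2 N·m clockwise.
Load: 45 × 9.8 = 441 N down at 1.9 m → arm 2.4 m, τ = 441 × 2.4 = 1058 N·m clockwise.
Net moment of the loads = 1732 N·m clockwise.
The upward force F acts at the right end, arm 4.3 m, giving F × 4.3 counterclockwise.
Balancing moments: F × 4.3 = 1732, giving F = 1732 / 4.3 = 403 N.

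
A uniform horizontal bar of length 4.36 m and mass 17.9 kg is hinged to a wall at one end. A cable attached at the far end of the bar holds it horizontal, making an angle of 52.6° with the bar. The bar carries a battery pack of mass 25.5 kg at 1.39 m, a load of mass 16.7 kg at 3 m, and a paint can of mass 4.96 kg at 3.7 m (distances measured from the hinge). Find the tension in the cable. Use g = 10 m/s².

T ≈ 413 N

Choose the hinge as the axis so the unknown hinge reaction has zero arm there.
Beam weight: 17.9 × 10 = 179 N down at 2.18 m → arm 2.18 m, τ = 179 × 2.18 = 390.2 N·m clockwise.
Battery pack: 25.5 × 10 = 255 N down at 1.39 m → arm 1.39 m, τ = 255 × 1.39 = 354.4 N·m clockwise.
Load: 16.7 × 10 = 167 N down at 3 m → arm 3 m, τ = 167 × 3 = 501 N·m clockwise.
Paint can: 4.96 × 10 = 49.6 N down at 3.7 m → arm 3.7 m, τ = 49.6 × 3.7 = 183.5 N·m clockwise.
Total clockwise load moment = 1429 N·m.
The cable tension T acts at 4.36 m; only its component perpendicular to the bar, T sinθ, produces torque. sin 52.6° = 0.7944.
Setting net torque to zero: T × 4.36 × 0.7944 = 1429 → T = 1429 / 3.464 = 413 N.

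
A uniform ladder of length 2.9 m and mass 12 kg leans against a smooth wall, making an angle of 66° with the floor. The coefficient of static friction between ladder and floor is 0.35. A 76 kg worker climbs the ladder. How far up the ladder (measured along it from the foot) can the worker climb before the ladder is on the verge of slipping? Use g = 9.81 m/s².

Taking torques about the foot of the ladder:
Ladder weight 12×9.81 = 117.7 N acts at 1.45 m along the ladder; its horizontal arm is 1.45·cos66° = 0.5898 m → τ = 69.42 N·m clockwise.
Worker weight 76×9.81 = 745.6 N at distance d → arm d·cos66° → τ = 745.6·d·0.4067 clockwise.
Wall normal N at the top has arm L sinθ = 2.649 m counterclockwise, so Στ = 0 gives N·2.649 = 69.42 + 303.2·d.
ΣFy = 0 ⇒ N_floor = 863.3 N, so the maximum friction is μ_s·N_floor = 0.35×863.3 = 302.2 N. ΣFx = 0 ⇒ N_wall = f, so at the slipping point N = 302.2 N.
Substituting: 302.2×2.649 = 69.42 + 303.2·d ⇒ d = (800.5 − 69.42) / 303.2 = 2.41 m.

d ≈ 2.41 m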